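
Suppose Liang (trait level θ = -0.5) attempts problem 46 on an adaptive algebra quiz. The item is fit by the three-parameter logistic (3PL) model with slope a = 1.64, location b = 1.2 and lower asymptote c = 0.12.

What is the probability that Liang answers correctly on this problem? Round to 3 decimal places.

0.171

P(θ) = c + (1 − c) · 1 / (1 + exp(−a(θ − b)))
Exponent: 1.64 × (-0.5 − 1.2) = -2.7880
1/(1 + e^{2.7880}) = 0.0580
P = 0.12 + 0.88 × 0.0580 = 0.1710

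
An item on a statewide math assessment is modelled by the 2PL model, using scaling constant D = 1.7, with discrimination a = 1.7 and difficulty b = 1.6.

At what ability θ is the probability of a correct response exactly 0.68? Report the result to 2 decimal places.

P(θ) = 1 / (1 + exp(−D·a(θ − b)))
logit = ln(0.6800/0.3200) = 0.7538
θ = b + logit/(1.7·a) = 1.6 + 0.7538/2.8900 = 1.8608

1.86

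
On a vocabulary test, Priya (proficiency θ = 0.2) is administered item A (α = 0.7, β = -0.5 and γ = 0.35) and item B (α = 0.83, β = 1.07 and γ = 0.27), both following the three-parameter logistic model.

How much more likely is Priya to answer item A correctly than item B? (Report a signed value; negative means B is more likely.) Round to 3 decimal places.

0.244

P(θ) = γ + (1 − γ) · 1 / (1 + exp(−α(θ − β)))
P_A = 0.7531
P_B = 0.5087
P_A − P_B = 0.2444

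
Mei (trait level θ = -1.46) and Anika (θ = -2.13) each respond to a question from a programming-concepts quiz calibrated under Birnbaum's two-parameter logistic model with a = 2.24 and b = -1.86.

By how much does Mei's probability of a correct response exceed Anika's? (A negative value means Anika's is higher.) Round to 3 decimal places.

P(θ) = 1 / (1 + exp(−a(θ − b)))
P(Mei) = 0.7101  [exponent 0.8960]
P(Anika) = 0.3532  [exponent -0.6048]
Difference = 0.7101 − 0.3532 = 0.3569

0.357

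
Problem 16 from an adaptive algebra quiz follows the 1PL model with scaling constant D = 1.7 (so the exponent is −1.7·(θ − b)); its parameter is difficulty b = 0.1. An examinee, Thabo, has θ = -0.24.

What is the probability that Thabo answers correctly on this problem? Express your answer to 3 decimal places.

0.359

P(θ) = 1 / (1 + exp(−D·(θ − b)))
Exponent: 1.7 × (-0.24 − 0.1) = -0.5780
1/(1 + e^{0.5780}) = 0.3594
P = 0.3594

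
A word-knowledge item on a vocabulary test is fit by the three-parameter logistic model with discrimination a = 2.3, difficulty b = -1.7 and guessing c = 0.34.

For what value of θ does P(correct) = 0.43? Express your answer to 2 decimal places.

-2.50

P(θ) = c + (1 − c) · 1 / (1 + exp(−a(θ − b)))
Remove guessing floor: (0.43 − 0.34)/(1 − 0.34) = 0.1364
logit = ln(0.1364/0.8636) = -1.8458
θ = b + logit/(a) = -1.7 + (-1.8458)/2.3000 = -2.5025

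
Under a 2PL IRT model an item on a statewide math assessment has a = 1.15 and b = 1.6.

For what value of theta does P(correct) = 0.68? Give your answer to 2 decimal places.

2.26

P(theta) = 1 / (1 + exp(−a(theta − b)))
logit = ln(0.6800/0.3200) = 0.7538
theta = b + logit/(a) = 1.6 + 0.7538/1.1500 = 2.2555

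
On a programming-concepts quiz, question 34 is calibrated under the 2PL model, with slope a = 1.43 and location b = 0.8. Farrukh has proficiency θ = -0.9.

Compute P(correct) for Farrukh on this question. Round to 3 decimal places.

P(θ) = 1 / (1 + exp(−a(θ − b)))
Exponent: 1.43 × (-0.9 − 0.8) = -2.4310
1/(1 + e^{2.4310}) = 0.0808

0.081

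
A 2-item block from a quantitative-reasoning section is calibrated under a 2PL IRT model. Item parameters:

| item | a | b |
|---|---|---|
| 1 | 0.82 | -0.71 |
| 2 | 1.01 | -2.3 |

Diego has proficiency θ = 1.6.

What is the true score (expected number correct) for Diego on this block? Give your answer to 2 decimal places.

P(θ) = 1 / (1 + exp(−a(θ − b)))
P_1 = 1/(1+e^{-1.8942}) = 0.8692
P_2 = 1/(1+e^{-3.9390}) = 0.9809
E[score] = 0.8692 + 0.9809 = 1.8501

1.85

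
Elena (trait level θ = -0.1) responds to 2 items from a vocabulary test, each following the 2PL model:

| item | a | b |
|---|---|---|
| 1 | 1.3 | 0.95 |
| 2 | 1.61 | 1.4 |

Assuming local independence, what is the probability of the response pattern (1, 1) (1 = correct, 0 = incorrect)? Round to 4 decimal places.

0.0167

P(θ) = 1 / (1 + exp(−a(θ − b)))
P_1 = 1/(1+e^{1.3650}) = 0.2034
P_2 = 1/(1+e^{2.4150}) = 0.0820
L = P_1 × P_2 = 0.2034 × 0.0820 = 0.01669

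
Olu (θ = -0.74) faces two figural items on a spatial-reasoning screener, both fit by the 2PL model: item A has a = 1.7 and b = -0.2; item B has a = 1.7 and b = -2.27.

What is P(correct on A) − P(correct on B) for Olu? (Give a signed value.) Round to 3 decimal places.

P(θ) = 1 / (1 + exp(−a(θ − b)))
P_A = 0.2854
P_B = 0.9309
P_A − P_B = -0.6456

-0.646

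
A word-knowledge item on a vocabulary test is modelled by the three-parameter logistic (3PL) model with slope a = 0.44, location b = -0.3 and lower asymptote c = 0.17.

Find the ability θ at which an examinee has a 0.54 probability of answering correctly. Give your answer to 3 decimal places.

-0.795

P(θ) = c + (1 − c) · 1 / (1 + exp(−a(θ − b)))
Remove guessing floor: (0.54 − 0.17)/(1 − 0.17) = 0.4458
logit = ln(0.4458/0.5542) = -0.2177
θ = b + logit/(a) = -0.3 + (-0.2177)/0.4400 = -0.7948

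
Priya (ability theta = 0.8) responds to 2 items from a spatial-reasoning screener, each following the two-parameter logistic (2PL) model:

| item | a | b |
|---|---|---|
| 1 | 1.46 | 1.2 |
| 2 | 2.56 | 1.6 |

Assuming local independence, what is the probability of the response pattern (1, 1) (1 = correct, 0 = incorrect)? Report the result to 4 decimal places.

P(theta) = 1 / (1 + exp(−a(theta − b)))
P_1 = 1/(1+e^{0.5840}) = 0.3580
P_2 = 1/(1+e^{2.0480}) = 0.1143
L = P_1 × P_2 = 0.3580 × 0.1143 = 0.04090

0.0409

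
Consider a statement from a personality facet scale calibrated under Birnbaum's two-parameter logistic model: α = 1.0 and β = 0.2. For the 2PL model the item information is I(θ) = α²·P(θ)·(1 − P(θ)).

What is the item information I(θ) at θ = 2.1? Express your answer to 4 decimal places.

0.1132

P = 1/(1+e^{-1.9000}) = 0.8699
P(1−P) = 0.8699 × 0.1301 = 0.1132
I = α² × P(1−P) = 1.0² × 0.1132 = 0.11318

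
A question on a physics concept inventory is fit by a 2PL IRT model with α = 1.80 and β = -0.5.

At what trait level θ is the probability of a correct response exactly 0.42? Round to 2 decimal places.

-0.68

P(θ) = 1 / (1 + exp(−α(θ − β)))
logit = ln(0.4200/0.5800) = -0.3228
θ = β + logit/(α) = -0.5 + (-0.3228)/1.8000 = -0.6793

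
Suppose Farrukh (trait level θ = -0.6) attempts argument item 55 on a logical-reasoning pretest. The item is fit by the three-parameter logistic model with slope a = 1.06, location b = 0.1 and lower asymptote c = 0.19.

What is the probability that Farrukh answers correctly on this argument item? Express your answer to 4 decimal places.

0.4513

P(θ) = c + (1 − c) · 1 / (1 + exp(−a(θ − b)))
Exponent: 1.06 × (-0.6 − 0.1) = -0.7420
1/(1 + e^{0.7420}) = 0.3226
P = 0.19 + 0.81 × 0.3226 = 0.4513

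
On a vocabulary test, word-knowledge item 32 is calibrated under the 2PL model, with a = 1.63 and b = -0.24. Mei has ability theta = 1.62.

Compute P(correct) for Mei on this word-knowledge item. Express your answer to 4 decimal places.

P(theta) = 1 / (1 + exp(−a(theta − b)))
Exponent: 1.63 × (1.62 − (-0.24)) = 3.0318
1/(1 + e^{-3.0318}) = 0.9540

0.9540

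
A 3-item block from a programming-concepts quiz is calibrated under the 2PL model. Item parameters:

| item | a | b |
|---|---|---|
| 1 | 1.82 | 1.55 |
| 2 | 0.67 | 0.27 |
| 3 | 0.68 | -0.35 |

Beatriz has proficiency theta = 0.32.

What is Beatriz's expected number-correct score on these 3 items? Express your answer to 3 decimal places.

1.217

P(theta) = 1 / (1 + exp(−a(theta − b)))
P_1 = 1/(1+e^{2.2386}) = 0.0963
P_2 = 1/(1+e^{-0.0335}) = 0.5084
P_3 = 1/(1+e^{-0.4556}) = 0.6120
E[score] = 0.0963 + 0.5084 + 0.6120 = 1.2167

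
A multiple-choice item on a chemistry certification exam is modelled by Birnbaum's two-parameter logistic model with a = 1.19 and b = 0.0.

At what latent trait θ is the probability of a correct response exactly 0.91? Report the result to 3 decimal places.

1.944

P(θ) = 1 / (1 + exp(−a(θ − b)))
logit = ln(0.9100/0.0900) = 2.3136
θ = b + logit/(a) = 0.0 + 2.3136/1.1900 = 1.9442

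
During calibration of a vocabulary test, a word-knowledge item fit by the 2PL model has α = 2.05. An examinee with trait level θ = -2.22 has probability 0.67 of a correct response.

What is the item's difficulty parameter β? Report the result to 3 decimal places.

P(θ) = 1 / (1 + exp(−α(θ − β)))
logit(0.67) = ln(0.67/0.33) = 0.7082
β = θ − logit/(α) = -2.22 − 0.7082/2.0500 = -2.5655

-2.565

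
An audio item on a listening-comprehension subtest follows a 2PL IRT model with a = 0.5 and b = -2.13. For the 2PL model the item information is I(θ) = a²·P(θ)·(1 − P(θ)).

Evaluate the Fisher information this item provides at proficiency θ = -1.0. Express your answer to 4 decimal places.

0.0578

P = 1/(1+e^{-0.5650}) = 0.6376
P(1−P) = 0.6376 × 0.3624 = 0.2311
I = a² × P(1−P) = 0.5² × 0.2311 = 0.05777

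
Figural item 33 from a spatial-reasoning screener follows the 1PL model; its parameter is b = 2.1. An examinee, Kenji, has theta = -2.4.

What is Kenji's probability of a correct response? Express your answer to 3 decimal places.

0.011

P(theta) = 1 / (1 + exp(−(theta − b)))
Exponent: (-2.4 − 2.1) = -4.5000
1/(1 + e^{4.5000}) = 0.0110
P = 0.0110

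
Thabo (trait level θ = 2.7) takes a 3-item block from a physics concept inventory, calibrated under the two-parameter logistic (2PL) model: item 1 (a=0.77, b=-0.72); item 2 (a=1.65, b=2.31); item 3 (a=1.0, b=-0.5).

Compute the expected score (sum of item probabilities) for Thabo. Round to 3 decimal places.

P(θ) = 1 / (1 + exp(−a(θ − b)))
P_1 = 1/(1+e^{-2.6334}) = 0.9330
P_2 = 1/(1+e^{-0.6435}) = 0.6555
P_3 = 1/(1+e^{-3.2000}) = 0.9608
E[score] = 0.9330 + 0.6555 + 0.9608 = 2.5494

2.549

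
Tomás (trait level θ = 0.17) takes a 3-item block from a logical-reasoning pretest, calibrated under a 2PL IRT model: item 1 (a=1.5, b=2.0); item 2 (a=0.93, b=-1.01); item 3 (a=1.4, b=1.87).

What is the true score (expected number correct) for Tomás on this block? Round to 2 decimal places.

P(θ) = 1 / (1 + exp(−a(θ − b)))
P_1 = 1/(1+e^{2.7450}) = 0.0604
P_2 = 1/(1+e^{-1.0974}) = 0.7498
P_3 = 1/(1+e^{2.3800}) = 0.0847
E[score] = 0.0604 + 0.7498 + 0.0847 = 0.8949

0.89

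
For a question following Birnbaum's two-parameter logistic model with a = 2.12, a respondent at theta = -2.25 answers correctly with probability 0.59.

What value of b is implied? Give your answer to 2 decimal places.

P(theta) = 1 / (1 + exp(−a(theta − b)))
logit(0.59) = ln(0.59/0.41) = 0.3640
b = theta − logit/(a) = -2.25 − 0.3640/2.1200 = -2.4217

-2.42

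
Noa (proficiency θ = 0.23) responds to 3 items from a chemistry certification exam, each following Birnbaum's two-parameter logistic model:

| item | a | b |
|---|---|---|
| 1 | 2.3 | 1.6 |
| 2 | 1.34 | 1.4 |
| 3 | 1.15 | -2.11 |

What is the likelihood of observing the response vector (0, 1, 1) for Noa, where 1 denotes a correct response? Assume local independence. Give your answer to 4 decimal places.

0.1549

P(θ) = 1 / (1 + exp(−a(θ − b)))
P_1 = 1/(1+e^{3.1510}) = 0.0411
P_2 = 1/(1+e^{1.5678}) = 0.1725
P_3 = 1/(1+e^{-2.6910}) = 0.9365
L = (1−P_1) × P_2 × P_3 = 0.9589 × 0.1725 × 0.9365 = 0.15494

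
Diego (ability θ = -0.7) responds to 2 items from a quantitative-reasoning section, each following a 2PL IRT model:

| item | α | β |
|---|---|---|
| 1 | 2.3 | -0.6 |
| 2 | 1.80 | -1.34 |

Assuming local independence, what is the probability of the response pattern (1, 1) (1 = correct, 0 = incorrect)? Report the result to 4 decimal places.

P(θ) = 1 / (1 + exp(−α(θ − β)))
P_1 = 1/(1+e^{0.2300}) = 0.4428
P_2 = 1/(1+e^{-1.1520}) = 0.7599
L = P_1 × P_2 = 0.4428 × 0.7599 = 0.33644

0.3364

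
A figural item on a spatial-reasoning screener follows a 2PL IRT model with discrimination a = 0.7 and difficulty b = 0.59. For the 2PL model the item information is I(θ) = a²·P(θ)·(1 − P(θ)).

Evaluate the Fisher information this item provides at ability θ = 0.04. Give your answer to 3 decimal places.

P = 1/(1+e^{0.3850}) = 0.4049
P(1−P) = 0.4049 × 0.5951 = 0.2410
I = a² × P(1−P) = 0.7² × 0.2410 = 0.11807

0.118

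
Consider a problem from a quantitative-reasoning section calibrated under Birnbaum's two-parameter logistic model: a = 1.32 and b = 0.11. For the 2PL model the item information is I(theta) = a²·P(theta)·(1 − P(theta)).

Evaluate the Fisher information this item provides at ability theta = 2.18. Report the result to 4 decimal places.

0.0999

P = 1/(1+e^{-2.7324}) = 0.9389
P(1−P) = 0.9389 × 0.0611 = 0.0574
I = a² × P(1−P) = 1.32² × 0.0574 = 0.09994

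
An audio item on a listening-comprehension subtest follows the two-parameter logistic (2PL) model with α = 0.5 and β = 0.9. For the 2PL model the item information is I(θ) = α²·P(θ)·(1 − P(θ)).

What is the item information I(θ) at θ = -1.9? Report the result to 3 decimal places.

P = 1/(1+e^{1.4000}) = 0.1978
P(1−P) = 0.1978 × 0.8022 = 0.1587
I = α² × P(1−P) = 0.5² × 0.1587 = 0.03967

0.040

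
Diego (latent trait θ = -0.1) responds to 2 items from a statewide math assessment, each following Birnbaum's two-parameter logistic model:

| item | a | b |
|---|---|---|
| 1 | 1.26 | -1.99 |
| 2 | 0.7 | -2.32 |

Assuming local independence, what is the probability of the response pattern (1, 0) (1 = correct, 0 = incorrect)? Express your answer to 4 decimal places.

P(θ) = 1 / (1 + exp(−a(θ − b)))
P_1 = 1/(1+e^{-2.3814}) = 0.9154
P_2 = 1/(1+e^{-1.5540}) = 0.8255
L = P_1 × (1−P_2) = 0.9154 × 0.1745 = 0.15975

0.1597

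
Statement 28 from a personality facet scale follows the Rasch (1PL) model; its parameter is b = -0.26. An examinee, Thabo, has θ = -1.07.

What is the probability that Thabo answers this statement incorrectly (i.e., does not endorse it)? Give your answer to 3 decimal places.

0.692

P(θ) = 1 / (1 + exp(−(θ − b)))
Exponent: (-1.07 − (-0.26)) = -0.8100
1/(1 + e^{0.8100}) = 0.3079
P = 0.3079
P(incorrect) = 1 − 0.3079 = 0.6921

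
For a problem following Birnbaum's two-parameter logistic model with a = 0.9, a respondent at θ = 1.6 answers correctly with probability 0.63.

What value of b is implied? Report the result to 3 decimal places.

1.009

P(θ) = 1 / (1 + exp(−a(θ − b)))
logit(0.63) = ln(0.63/0.37) = 0.5322
b = θ − logit/(a) = 1.6 − 0.5322/0.9000 = 1.0086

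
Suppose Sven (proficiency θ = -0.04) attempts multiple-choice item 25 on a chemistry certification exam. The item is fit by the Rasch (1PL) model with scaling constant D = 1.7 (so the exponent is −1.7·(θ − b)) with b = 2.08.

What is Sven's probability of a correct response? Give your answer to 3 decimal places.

P(θ) = 1 / (1 + exp(−D·(θ − b)))
Exponent: 1.7 × (-0.04 − 2.08) = -3.6040
1/(1 + e^{3.6040}) = 0.0265
P = 0.0265

0.026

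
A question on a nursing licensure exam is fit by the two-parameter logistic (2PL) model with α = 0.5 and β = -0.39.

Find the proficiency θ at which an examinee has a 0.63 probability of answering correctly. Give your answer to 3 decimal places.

0.674

P(θ) = 1 / (1 + exp(−α(θ − β)))
logit = ln(0.6300/0.3700) = 0.5322
θ = β + logit/(α) = -0.39 + 0.5322/0.5000 = 0.6744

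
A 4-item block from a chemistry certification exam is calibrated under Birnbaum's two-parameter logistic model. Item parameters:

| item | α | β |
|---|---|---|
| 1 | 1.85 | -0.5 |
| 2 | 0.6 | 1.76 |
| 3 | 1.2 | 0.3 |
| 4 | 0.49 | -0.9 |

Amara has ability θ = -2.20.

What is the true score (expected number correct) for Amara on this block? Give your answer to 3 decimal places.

P(θ) = 1 / (1 + exp(−α(θ − β)))
P_1 = 1/(1+e^{3.1450}) = 0.0413
P_2 = 1/(1+e^{2.3760}) = 0.0850
P_3 = 1/(1+e^{3.0000}) = 0.0474
P_4 = 1/(1+e^{0.6370}) = 0.3459
E[score] = 0.0413 + 0.0850 + 0.0474 + 0.3459 = 0.5197

0.520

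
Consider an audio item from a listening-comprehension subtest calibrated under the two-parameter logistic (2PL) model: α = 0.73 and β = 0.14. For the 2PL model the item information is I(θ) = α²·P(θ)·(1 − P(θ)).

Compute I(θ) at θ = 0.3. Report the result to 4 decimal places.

P = 1/(1+e^{-0.1168}) = 0.5292
P(1−P) = 0.5292 × 0.4708 = 0.2491
I = α² × P(1−P) = 0.73² × 0.2491 = 0.13277

0.1328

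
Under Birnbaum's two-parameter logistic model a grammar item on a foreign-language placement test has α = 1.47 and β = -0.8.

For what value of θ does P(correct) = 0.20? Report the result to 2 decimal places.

P(θ) = 1 / (1 + exp(−α(θ − β)))
logit = ln(0.2000/0.8000) = -1.3863
θ = β + logit/(α) = -0.8 + (-1.3863)/1.4700 = -1.7431

-1.74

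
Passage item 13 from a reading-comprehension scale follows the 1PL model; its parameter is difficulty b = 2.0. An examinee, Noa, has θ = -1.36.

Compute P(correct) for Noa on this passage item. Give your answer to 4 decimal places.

P(θ) = 1 / (1 + exp(−(θ − b)))
Exponent: (-1.36 − 2.0) = -3.3600
1/(1 + e^{3.3600}) = 0.0336
P = 0.0336

0.0336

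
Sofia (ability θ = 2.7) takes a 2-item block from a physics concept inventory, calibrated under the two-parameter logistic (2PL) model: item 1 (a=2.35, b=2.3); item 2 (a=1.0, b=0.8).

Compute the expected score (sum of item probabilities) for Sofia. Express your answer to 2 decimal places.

1.59

P(θ) = 1 / (1 + exp(−a(θ − b)))
P_1 = 1/(1+e^{-0.9400}) = 0.7191
P_2 = 1/(1+e^{-1.9000}) = 0.8699
E[score] = 0.7191 + 0.8699 = 1.5890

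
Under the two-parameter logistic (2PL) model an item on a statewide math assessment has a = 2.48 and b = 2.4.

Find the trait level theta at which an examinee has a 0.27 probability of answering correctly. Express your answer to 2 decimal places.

P(theta) = 1 / (1 + exp(−a(theta − b)))
logit = ln(0.2700/0.7300) = -0.9946
theta = b + logit/(a) = 2.4 + (-0.9946)/2.4800 = 1.9989

2.00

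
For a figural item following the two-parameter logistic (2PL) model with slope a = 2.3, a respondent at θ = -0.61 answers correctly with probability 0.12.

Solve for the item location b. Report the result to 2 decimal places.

0.26

P(θ) = 1 / (1 + exp(−a(θ − b)))
logit(0.12) = ln(0.12/0.88) = -1.9924
b = θ − logit/(a) = -0.61 − (-1.9924)/2.3000 = 0.2563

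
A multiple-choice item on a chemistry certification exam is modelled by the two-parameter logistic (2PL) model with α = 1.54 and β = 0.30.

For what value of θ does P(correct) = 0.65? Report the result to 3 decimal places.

0.702

P(θ) = 1 / (1 + exp(−α(θ − β)))
logit = ln(0.6500/0.3500) = 0.6190
θ = β + logit/(α) = 0.30 + 0.6190/1.5400 = 0.7020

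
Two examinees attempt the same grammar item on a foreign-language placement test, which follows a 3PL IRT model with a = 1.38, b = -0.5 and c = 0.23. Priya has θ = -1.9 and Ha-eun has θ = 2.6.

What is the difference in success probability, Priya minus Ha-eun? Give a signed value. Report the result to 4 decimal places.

-0.6620

P(θ) = c + (1 − c) · 1 / (1 + exp(−a(θ − b)))
P(Priya) = 0.3274  [exponent -1.9320]
P(Ha-eun) = 0.9895  [exponent 4.2780]
Difference = 0.3274 − 0.9895 = -0.6620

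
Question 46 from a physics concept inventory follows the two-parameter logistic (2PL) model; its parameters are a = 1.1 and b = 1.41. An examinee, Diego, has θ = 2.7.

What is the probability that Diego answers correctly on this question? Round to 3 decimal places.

0.805

P(θ) = 1 / (1 + exp(−a(θ − b)))
Exponent: 1.1 × (2.7 − 1.41) = 1.4190
1/(1 + e^{-1.4190}) = 0.8052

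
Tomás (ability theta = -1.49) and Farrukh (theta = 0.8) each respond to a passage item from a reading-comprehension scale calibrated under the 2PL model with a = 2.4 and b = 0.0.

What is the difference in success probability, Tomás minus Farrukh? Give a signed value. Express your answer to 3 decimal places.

-0.845

P(theta) = 1 / (1 + exp(−a(theta − b)))
P(Tomás) = 0.0272  [exponent -3.5760]
P(Farrukh) = 0.8721  [exponent 1.9200]
Difference = 0.0272 − 0.8721 = -0.8449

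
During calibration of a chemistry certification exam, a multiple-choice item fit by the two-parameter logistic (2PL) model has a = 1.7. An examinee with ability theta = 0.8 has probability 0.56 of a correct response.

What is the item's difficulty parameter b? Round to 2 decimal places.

0.66

P(theta) = 1 / (1 + exp(−a(theta − b)))
logit(0.56) = ln(0.56/0.44) = 0.2412
b = theta − logit/(a) = 0.8 − 0.2412/1.7000 = 0.6581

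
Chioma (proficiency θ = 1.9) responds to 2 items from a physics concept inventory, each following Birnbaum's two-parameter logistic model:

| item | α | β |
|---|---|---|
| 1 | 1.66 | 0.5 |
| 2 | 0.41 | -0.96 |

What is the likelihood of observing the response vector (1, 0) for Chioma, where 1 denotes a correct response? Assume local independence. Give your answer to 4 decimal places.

0.2153

P(θ) = 1 / (1 + exp(−α(θ − β)))
P_1 = 1/(1+e^{-2.3240}) = 0.9108
P_2 = 1/(1+e^{-1.1726}) = 0.7636
L = P_1 × (1−P_2) = 0.9108 × 0.2364 = 0.21531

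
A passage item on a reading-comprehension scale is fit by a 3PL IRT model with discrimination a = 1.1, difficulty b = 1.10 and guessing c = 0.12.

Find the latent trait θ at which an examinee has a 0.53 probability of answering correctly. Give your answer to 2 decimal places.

0.98

P(θ) = c + (1 − c) · 1 / (1 + exp(−a(θ − b)))
Remove guessing floor: (0.53 − 0.12)/(1 − 0.12) = 0.4659
logit = ln(0.4659/0.5341) = -0.1366
θ = b + logit/(a) = 1.10 + (-0.1366)/1.1000 = 0.9758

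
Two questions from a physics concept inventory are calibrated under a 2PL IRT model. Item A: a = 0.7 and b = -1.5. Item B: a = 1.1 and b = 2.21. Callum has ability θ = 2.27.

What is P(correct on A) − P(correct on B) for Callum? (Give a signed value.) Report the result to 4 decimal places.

P(θ) = 1 / (1 + exp(−a(θ − b)))
P_A = 0.9333
P_B = 0.5165
P_A − P_B = 0.4168

0.4168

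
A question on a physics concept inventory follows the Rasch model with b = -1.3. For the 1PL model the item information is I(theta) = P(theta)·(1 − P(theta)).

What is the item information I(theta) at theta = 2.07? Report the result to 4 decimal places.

0.0321

P = 1/(1+e^{-3.3700}) = 0.9668
P(1−P) = 0.9668 × 0.0332 = 0.0321
I = P(1−P) = 0.03214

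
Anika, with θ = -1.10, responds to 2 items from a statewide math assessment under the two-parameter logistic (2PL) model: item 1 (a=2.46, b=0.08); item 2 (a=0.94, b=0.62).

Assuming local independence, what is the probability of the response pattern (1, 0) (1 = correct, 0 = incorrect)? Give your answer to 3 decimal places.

0.043

P(θ) = 1 / (1 + exp(−a(θ − b)))
P_1 = 1/(1+e^{2.9028}) = 0.0520
P_2 = 1/(1+e^{1.6168}) = 0.1656
L = P_1 × (1−P_2) = 0.0520 × 0.8344 = 0.04340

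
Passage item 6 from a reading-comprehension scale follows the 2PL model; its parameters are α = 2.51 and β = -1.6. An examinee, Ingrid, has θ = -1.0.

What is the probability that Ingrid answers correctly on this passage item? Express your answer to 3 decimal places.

0.818

P(θ) = 1 / (1 + exp(−α(θ − β)))
Exponent: 2.51 × (-1.0 − (-1.6)) = 1.5060
1/(1 + e^{-1.5060}) = 0.8185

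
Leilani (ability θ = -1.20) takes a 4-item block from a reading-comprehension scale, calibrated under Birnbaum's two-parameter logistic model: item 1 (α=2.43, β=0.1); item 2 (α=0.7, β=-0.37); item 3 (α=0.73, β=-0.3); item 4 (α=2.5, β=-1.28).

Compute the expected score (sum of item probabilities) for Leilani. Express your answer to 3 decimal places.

P(θ) = 1 / (1 + exp(−α(θ − β)))
P_1 = 1/(1+e^{3.1590}) = 0.0407
P_2 = 1/(1+e^{0.5810}) = 0.3587
P_3 = 1/(1+e^{0.6570}) = 0.3414
P_4 = 1/(1+e^{-0.2000}) = 0.5498
E[score] = 0.0407 + 0.3587 + 0.3414 + 0.5498 = 1.2907

1.291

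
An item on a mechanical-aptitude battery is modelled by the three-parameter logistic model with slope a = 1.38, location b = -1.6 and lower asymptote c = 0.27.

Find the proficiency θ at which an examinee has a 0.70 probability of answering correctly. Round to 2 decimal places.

P(θ) = c + (1 − c) · 1 / (1 + exp(−a(θ − b)))
Remove guessing floor: (0.70 − 0.27)/(1 − 0.27) = 0.5890
logit = ln(0.5890/0.4110) = 0.3600
θ = b + logit/(a) = -1.6 + 0.3600/1.3800 = -1.3391

-1.34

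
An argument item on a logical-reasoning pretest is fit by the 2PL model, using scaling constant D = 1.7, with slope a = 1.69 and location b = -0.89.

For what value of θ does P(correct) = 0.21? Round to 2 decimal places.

P(θ) = 1 / (1 + exp(−D·a(θ − b)))
logit = ln(0.2100/0.7900) = -1.3249
θ = b + logit/(1.7·a) = -0.89 + (-1.3249)/2.8730 = -1.3512

-1.35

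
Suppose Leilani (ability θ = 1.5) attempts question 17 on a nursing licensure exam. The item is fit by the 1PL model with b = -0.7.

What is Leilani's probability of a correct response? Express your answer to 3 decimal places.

P(θ) = 1 / (1 + exp(−(θ − b)))
Exponent: (1.5 − (-0.7)) = 2.2000
1/(1 + e^{-2.2000}) = 0.9002
P = 0.9002

0.900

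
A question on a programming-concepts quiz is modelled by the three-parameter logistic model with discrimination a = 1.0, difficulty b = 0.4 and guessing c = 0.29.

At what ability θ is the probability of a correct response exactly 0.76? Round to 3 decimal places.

P(θ) = c + (1 − c) · 1 / (1 + exp(−a(θ − b)))
Remove guessing floor: (0.76 − 0.29)/(1 − 0.29) = 0.6620
logit = ln(0.6620/0.3380) = 0.6721
θ = b + logit/(a) = 0.4 + 0.6721/1.0000 = 1.0721

1.072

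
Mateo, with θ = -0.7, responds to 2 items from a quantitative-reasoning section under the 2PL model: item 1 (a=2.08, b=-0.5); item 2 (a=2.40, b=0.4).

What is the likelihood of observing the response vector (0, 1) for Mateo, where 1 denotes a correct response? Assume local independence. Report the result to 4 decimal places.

P(θ) = 1 / (1 + exp(−a(θ − b)))
P_1 = 1/(1+e^{0.4160}) = 0.3975
P_2 = 1/(1+e^{2.6400}) = 0.0666
L = (1−P_1) × P_2 = 0.6025 × 0.0666 = 0.04013

0.0401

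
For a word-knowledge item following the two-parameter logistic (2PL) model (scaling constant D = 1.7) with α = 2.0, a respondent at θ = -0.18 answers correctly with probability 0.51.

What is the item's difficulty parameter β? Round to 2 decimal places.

-0.19

P(θ) = 1 / (1 + exp(−D·α(θ − β)))
logit(0.51) = ln(0.51/0.49) = 0.0400
β = θ − logit/(1.7·α) = -0.18 − 0.0400/3.4000 = -0.1918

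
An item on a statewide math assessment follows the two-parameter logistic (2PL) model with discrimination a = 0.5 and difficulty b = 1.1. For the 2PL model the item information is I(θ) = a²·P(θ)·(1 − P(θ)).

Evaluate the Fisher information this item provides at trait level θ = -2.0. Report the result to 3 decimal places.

0.036

P = 1/(1+e^{1.5500}) = 0.1751
P(1−P) = 0.1751 × 0.8249 = 0.1444
I = a² × P(1−P) = 0.5² × 0.1444 = 0.03611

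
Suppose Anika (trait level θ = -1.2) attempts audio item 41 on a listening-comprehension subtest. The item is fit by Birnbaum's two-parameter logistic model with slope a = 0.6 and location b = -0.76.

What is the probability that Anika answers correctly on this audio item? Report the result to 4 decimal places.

P(θ) = 1 / (1 + exp(−a(θ − b)))
Exponent: 0.6 × (-1.2 − (-0.76)) = -0.2640
1/(1 + e^{0.2640}) = 0.4344

0.4344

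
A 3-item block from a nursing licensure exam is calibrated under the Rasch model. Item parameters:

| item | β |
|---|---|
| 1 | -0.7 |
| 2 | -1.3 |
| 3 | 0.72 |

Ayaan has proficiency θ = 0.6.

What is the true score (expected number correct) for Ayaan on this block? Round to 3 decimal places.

2.126

P(θ) = 1 / (1 + exp(−(θ − β)))
P_1 = 1/(1+e^{-1.3000}) = 0.7858
P_2 = 1/(1+e^{-1.9000}) = 0.8699
P_3 = 1/(1+e^{0.1200}) = 0.4700
E[score] = 0.7858 + 0.8699 + 0.4700 = 2.1258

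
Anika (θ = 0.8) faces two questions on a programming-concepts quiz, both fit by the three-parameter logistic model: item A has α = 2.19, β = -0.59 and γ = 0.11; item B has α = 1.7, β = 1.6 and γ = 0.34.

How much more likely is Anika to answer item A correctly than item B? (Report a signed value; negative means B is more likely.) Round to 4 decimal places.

0.4847

P(θ) = γ + (1 − γ) · 1 / (1 + exp(−α(θ − β)))
P_A = 0.9595
P_B = 0.4748
P_A − P_B = 0.4847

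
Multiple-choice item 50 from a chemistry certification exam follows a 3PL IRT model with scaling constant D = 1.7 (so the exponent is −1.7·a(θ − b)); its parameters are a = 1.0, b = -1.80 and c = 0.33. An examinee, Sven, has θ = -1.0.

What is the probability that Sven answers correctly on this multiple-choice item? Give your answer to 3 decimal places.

0.863

P(θ) = c + (1 − c) · 1 / (1 + exp(−D·a(θ − b)))
Exponent: 1.7 × 1.0 × (-1.0 − (-1.80)) = 1.3600
1/(1 + e^{-1.3600}) = 0.7958
P = 0.33 + 0.67 × 0.7958 = 0.8632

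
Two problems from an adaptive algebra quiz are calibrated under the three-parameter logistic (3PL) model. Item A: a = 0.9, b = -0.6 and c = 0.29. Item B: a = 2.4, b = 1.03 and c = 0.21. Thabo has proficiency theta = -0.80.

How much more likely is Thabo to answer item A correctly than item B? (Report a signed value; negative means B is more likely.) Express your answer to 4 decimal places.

0.3935

P(theta) = c + (1 − c) · 1 / (1 + exp(−a(theta − b)))
P_A = 0.6131
P_B = 0.2197
P_A − P_B = 0.3935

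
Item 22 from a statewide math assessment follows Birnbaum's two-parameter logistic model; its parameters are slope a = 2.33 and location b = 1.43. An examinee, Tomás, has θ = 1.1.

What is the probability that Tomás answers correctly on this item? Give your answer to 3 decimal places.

0.317

P(θ) = 1 / (1 + exp(−a(θ − b)))
Exponent: 2.33 × (1.1 − 1.43) = -0.7689
1/(1 + e^{0.7689}) = 0.3167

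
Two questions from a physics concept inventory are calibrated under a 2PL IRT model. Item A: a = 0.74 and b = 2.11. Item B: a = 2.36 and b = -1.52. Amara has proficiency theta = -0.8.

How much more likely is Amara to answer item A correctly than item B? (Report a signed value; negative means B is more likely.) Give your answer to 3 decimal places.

P(theta) = 1 / (1 + exp(−a(theta − b)))
P_A = 0.1040
P_B = 0.8454
P_A − P_B = -0.7414

-0.741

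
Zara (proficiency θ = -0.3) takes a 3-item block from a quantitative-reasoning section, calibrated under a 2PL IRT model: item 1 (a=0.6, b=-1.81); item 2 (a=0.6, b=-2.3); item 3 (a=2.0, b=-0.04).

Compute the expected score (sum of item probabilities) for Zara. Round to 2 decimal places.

P(θ) = 1 / (1 + exp(−a(θ − b)))
P_1 = 1/(1+e^{-0.9060}) = 0.7122
P_2 = 1/(1+e^{-1.2000}) = 0.7685
P_3 = 1/(1+e^{0.5200}) = 0.3729
E[score] = 0.7122 + 0.7685 + 0.3729 = 1.8536

1.85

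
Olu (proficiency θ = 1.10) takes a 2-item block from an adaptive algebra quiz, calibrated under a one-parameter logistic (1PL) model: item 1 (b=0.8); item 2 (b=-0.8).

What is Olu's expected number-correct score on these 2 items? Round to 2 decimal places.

1.44

P(θ) = 1 / (1 + exp(−(θ − b)))
P_1 = 1/(1+e^{-0.3000}) = 0.5744
P_2 = 1/(1+e^{-1.9000}) = 0.8699
E[score] = 0.5744 + 0.8699 = 1.4443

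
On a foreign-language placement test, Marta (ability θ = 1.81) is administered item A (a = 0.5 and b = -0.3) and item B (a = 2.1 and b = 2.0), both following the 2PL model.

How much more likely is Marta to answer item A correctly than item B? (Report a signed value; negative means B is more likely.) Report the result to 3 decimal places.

0.340

P(θ) = 1 / (1 + exp(−a(θ − b)))
P_A = 0.7417
P_B = 0.4016
P_A − P_B = 0.3402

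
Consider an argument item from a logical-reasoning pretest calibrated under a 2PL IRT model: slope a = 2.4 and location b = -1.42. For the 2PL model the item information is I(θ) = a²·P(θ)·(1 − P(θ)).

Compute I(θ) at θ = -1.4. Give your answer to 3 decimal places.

1.439

P = 1/(1+e^{-0.0480}) = 0.5120
P(1−P) = 0.5120 × 0.4880 = 0.2499
I = a² × P(1−P) = 2.4² × 0.2499 = 1.43917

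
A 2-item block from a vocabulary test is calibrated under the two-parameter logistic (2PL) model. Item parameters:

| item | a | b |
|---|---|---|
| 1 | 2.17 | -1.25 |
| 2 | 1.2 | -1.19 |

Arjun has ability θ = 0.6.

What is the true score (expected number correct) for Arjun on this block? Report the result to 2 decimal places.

1.88

P(θ) = 1 / (1 + exp(−a(θ − b)))
P_1 = 1/(1+e^{-4.0145}) = 0.9823
P_2 = 1/(1+e^{-2.1480}) = 0.8955
E[score] = 0.9823 + 0.8955 = 1.8777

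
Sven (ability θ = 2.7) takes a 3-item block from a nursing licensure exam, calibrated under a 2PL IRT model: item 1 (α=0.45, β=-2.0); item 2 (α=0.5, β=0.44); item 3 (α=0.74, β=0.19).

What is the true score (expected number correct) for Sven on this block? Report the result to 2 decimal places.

P(θ) = 1 / (1 + exp(−α(θ − β)))
P_1 = 1/(1+e^{-2.1150}) = 0.8924
P_2 = 1/(1+e^{-1.1300}) = 0.7558
P_3 = 1/(1+e^{-1.8574}) = 0.8650
E[score] = 0.8924 + 0.7558 + 0.8650 = 2.5132

2.51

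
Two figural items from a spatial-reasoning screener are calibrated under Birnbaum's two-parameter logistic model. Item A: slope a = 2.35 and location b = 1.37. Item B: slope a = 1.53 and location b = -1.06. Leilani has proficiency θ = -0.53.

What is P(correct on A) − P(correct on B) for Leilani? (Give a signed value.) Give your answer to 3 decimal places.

-0.681

P(θ) = 1 / (1 + exp(−a(θ − b)))
P_A = 0.0114
P_B = 0.6923
P_A − P_B = -0.6809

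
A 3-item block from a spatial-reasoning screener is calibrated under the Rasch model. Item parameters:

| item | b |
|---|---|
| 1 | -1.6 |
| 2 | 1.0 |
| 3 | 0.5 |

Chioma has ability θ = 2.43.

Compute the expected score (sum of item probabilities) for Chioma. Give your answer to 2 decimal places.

2.66

P(θ) = 1 / (1 + exp(−(θ − b)))
P_1 = 1/(1+e^{-4.0300}) = 0.9825
P_2 = 1/(1+e^{-1.4300}) = 0.8069
P_3 = 1/(1+e^{-1.9300}) = 0.8732
E[score] = 0.9825 + 0.8069 + 0.8732 = 2.6627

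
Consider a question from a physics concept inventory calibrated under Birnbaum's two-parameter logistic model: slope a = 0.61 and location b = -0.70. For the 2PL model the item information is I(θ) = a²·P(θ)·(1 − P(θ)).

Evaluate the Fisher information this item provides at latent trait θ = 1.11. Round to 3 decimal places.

P = 1/(1+e^{-1.1041}) = 0.7510
P(1−P) = 0.7510 × 0.2490 = 0.1870
I = a² × P(1−P) = 0.61² × 0.1870 = 0.06958

0.070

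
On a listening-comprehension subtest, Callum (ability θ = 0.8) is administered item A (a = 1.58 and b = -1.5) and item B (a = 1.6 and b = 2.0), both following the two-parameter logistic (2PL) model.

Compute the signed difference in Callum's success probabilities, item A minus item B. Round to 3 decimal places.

0.846

P(θ) = 1 / (1 + exp(−a(θ − b)))
P_A = 0.9743
P_B = 0.1279
P_A − P_B = 0.8464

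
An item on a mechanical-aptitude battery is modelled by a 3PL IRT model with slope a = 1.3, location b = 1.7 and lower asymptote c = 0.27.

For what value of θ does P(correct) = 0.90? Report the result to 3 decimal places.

3.116

P(θ) = c + (1 − c) · 1 / (1 + exp(−a(θ − b)))
Remove guessing floor: (0.90 − 0.27)/(1 − 0.27) = 0.8630
logit = ln(0.8630/0.1370) = 1.8405
θ = b + logit/(a) = 1.7 + 1.8405/1.3000 = 3.1158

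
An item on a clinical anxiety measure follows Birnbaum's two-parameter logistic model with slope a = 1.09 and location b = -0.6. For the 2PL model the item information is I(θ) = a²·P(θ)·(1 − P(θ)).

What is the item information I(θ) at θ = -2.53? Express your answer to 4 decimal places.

0.1151

P = 1/(1+e^{2.1037}) = 0.1087
P(1−P) = 0.1087 × 0.8913 = 0.0969
I = a² × P(1−P) = 1.09² × 0.0969 = 0.11514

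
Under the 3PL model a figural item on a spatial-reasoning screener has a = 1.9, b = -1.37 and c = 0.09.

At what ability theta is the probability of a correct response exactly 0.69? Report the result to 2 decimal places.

-1.02

P(theta) = c + (1 − c) · 1 / (1 + exp(−a(theta − b)))
Remove guessing floor: (0.69 − 0.09)/(1 − 0.09) = 0.6593
logit = ln(0.6593/0.3407) = 0.6604
theta = b + logit/(a) = -1.37 + 0.6604/1.9000 = -1.0224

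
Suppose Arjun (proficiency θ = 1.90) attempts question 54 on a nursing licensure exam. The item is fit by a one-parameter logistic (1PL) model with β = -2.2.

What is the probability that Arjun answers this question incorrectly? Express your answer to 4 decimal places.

P(θ) = 1 / (1 + exp(−(θ − β)))
Exponent: (1.90 − (-2.2)) = 4.1000
1/(1 + e^{-4.1000}) = 0.9837
P = 0.9837
P(incorrect) = 1 − 0.9837 = 0.0163

0.0163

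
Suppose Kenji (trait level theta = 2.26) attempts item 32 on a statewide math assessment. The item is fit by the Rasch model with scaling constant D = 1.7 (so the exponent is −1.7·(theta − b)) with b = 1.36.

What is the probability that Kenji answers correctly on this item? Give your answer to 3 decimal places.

0.822

P(theta) = 1 / (1 + exp(−D·(theta − b)))
Exponent: 1.7 × (2.26 − 1.36) = 1.5300
1/(1 + e^{-1.5300}) = 0.8220
P = 0.8220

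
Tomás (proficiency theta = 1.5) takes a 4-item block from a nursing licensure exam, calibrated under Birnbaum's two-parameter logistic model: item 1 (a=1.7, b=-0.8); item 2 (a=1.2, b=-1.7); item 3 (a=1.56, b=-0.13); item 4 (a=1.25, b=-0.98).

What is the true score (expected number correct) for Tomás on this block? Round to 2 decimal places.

3.84

P(theta) = 1 / (1 + exp(−a(theta − b)))
P_1 = 1/(1+e^{-3.9100}) = 0.9804
P_2 = 1/(1+e^{-3.8400}) = 0.9790
P_3 = 1/(1+e^{-2.5428}) = 0.9271
P_4 = 1/(1+e^{-3.1000}) = 0.9569
E[score] = 0.9804 + 0.9790 + 0.9271 + 0.9569 = 3.8433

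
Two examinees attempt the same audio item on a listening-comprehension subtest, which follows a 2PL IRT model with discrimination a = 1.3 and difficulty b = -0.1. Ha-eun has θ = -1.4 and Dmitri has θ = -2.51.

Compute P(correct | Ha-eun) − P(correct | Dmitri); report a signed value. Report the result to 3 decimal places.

0.114

P(θ) = 1 / (1 + exp(−a(θ − b)))
P(Ha-eun) = 0.1558  [exponent -1.6900]
P(Dmitri) = 0.0418  [exponent -3.1330]
Difference = 0.1558 − 0.0418 = 0.1140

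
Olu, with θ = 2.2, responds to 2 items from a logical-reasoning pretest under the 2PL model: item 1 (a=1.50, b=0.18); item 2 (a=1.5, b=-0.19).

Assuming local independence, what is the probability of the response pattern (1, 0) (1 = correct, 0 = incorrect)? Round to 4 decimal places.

P(θ) = 1 / (1 + exp(−a(θ − b)))
P_1 = 1/(1+e^{-3.0300}) = 0.9539
P_2 = 1/(1+e^{-3.5850}) = 0.9730
L = P_1 × (1−P_2) = 0.9539 × 0.0270 = 0.02574

0.0257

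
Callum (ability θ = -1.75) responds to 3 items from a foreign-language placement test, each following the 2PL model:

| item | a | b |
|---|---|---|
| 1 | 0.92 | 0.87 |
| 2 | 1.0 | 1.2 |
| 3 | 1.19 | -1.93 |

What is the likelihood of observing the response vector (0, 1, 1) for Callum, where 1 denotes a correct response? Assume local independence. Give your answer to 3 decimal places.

0.025

P(θ) = 1 / (1 + exp(−a(θ − b)))
P_1 = 1/(1+e^{2.4104}) = 0.0824
P_2 = 1/(1+e^{2.9500}) = 0.0497
P_3 = 1/(1+e^{-0.2142}) = 0.5533
L = (1−P_1) × P_2 × P_3 = 0.9176 × 0.0497 × 0.5533 = 0.02525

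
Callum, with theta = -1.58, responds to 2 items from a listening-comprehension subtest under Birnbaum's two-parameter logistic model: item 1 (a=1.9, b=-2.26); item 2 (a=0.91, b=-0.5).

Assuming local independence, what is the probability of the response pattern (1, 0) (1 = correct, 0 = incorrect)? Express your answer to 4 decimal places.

0.5708

P(theta) = 1 / (1 + exp(−a(theta − b)))
P_1 = 1/(1+e^{-1.2920}) = 0.7845
P_2 = 1/(1+e^{0.9828}) = 0.2723
L = P_1 × (1−P_2) = 0.7845 × 0.7277 = 0.57084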